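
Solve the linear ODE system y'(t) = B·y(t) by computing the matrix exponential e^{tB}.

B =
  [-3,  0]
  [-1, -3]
e^{tB} =
  [exp(-3*t), 0]
  [-t*exp(-3*t), exp(-3*t)]

Strategy: write B = P · J · P⁻¹ where J is a Jordan canonical form, so e^{tB} = P · e^{tJ} · P⁻¹, and e^{tJ} can be computed block-by-block.

B has Jordan form
J =
  [-3,  1]
  [ 0, -3]
(up to reordering of blocks).

Per-block formulas:
  For a 2×2 Jordan block J_2(-3): exp(t · J_2(-3)) = e^(-3t)·(I + t·N), where N is the 2×2 nilpotent shift.

After assembling e^{tJ} and conjugating by P, we get:

e^{tB} =
  [exp(-3*t), 0]
  [-t*exp(-3*t), exp(-3*t)]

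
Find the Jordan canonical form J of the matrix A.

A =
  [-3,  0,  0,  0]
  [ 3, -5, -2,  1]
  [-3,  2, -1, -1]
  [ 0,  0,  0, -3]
J_2(-3) ⊕ J_1(-3) ⊕ J_1(-3)

The characteristic polynomial is
  det(x·I − A) = x^4 + 12*x^3 + 54*x^2 + 108*x + 81 = (x + 3)^4

Eigenvalues and multiplicities (the geometric multiplicity of λ is n − rank(A − λI), which equals the number of Jordan blocks for λ):
  λ = -3: algebraic multiplicity = 4, geometric multiplicity = 3

Determining the block sizes for each eigenvalue:
  λ = -3: 3 blocks summing to 4 forces exactly one block of size 2 and the rest size 1 → block sizes [2, 1, 1]

Assembling the blocks gives a Jordan form
J =
  [-3,  1,  0,  0]
  [ 0, -3,  0,  0]
  [ 0,  0, -3,  0]
  [ 0,  0,  0, -3]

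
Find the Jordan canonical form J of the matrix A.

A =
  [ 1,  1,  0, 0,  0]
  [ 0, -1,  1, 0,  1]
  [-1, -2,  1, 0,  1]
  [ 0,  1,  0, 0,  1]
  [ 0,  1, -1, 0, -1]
J_3(0) ⊕ J_2(0)

The characteristic polynomial is
  det(x·I − A) = x^5

Eigenvalues and multiplicities (the geometric multiplicity of λ is n − rank(A − λI), which equals the number of Jordan blocks for λ):
  λ = 0: algebraic multiplicity = 5, geometric multiplicity = 2

Determining the block sizes for each eigenvalue:
  λ = 0: with am = 5 and gm = 2, the partition is not yet determined (e.g. several partitions of 5 into 2 parts exist). Let N = A − (0)·I. Computing rank(N^1) = 3, rank(N^2) = 1, rank(N^3) = 0; the number of blocks of size ≥ j is rank(N^{j−1}) − rank(N^j), giving [2, 2, 1]. So we have 1 block(s) of size 3, 1 block(s) of size 2 → block sizes [3, 2]

Assembling the blocks gives a Jordan form
J =
  [0, 1, 0, 0, 0]
  [0, 0, 1, 0, 0]
  [0, 0, 0, 0, 0]
  [0, 0, 0, 0, 1]
  [0, 0, 0, 0, 0]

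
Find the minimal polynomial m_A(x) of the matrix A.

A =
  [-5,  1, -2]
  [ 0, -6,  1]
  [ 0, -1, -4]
x^3 + 15*x^2 + 75*x + 125

The characteristic polynomial is χ_A(x) = (x + 5)^3, so the eigenvalues are known. The minimal polynomial is
  m_A(x) = Π_λ (x − λ)^{k_λ}
where k_λ is the size of the *largest* Jordan block for λ (equivalently, the smallest k with (A − λI)^k v = 0 for every generalised eigenvector v of λ).

  λ = -5: largest Jordan block has size 3, contributing (x + 5)^3

So m_A(x) = (x + 5)^3 = x^3 + 15*x^2 + 75*x + 125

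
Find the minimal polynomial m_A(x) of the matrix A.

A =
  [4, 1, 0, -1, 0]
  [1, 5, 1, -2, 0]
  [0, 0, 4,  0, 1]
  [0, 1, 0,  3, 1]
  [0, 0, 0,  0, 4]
x^3 - 12*x^2 + 48*x - 64

The characteristic polynomial is χ_A(x) = (x - 4)^5, so the eigenvalues are known. The minimal polynomial is
  m_A(x) = Π_λ (x − λ)^{k_λ}
where k_λ is the size of the *largest* Jordan block for λ (equivalently, the smallest k with (A − λI)^k v = 0 for every generalised eigenvector v of λ).

  λ = 4: largest Jordan block has size 3, contributing (x − 4)^3

So m_A(x) = (x - 4)^3 = x^3 - 12*x^2 + 48*x - 64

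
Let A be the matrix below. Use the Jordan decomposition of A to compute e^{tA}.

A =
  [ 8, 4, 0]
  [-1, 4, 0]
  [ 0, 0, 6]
e^{tA} =
  [2*t*exp(6*t) + exp(6*t), 4*t*exp(6*t), 0]
  [-t*exp(6*t), -2*t*exp(6*t) + exp(6*t), 0]
  [0, 0, exp(6*t)]

Strategy: write A = P · J · P⁻¹ where J is a Jordan canonical form, so e^{tA} = P · e^{tJ} · P⁻¹, and e^{tJ} can be computed block-by-block.

A has Jordan form
J =
  [6, 1, 0]
  [0, 6, 0]
  [0, 0, 6]
(up to reordering of blocks).

Per-block formulas:
  For a 2×2 Jordan block J_2(6): exp(t · J_2(6)) = e^(6t)·(I + t·N), where N is the 2×2 nilpotent shift.
  For a 1×1 block at λ = 6: exp(t · [6]) = [e^(6t)].

After assembling e^{tJ} and conjugating by P, we get:

e^{tA} =
  [2*t*exp(6*t) + exp(6*t), 4*t*exp(6*t), 0]
  [-t*exp(6*t), -2*t*exp(6*t) + exp(6*t), 0]
  [0, 0, exp(6*t)]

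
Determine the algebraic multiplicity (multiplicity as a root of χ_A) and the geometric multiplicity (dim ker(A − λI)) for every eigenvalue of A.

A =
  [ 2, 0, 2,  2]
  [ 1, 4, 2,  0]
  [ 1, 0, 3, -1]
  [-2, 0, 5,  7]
λ = 4: alg = 4, geom = 2

Step 1 — factor the characteristic polynomial to read off the algebraic multiplicities:
  χ_A(x) = (x - 4)^4

Step 2 — compute geometric multiplicities via the rank-nullity identity g(λ) = n − rank(A − λI):
  rank(A − (4)·I) = 2, so dim ker(A − (4)·I) = n − 2 = 2

Summary:
  λ = 4: algebraic multiplicity = 4, geometric multiplicity = 2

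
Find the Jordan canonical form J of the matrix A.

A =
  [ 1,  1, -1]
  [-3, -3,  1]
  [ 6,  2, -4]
J_2(-2) ⊕ J_1(-2)

The characteristic polynomial is
  det(x·I − A) = x^3 + 6*x^2 + 12*x + 8 = (x + 2)^3

Eigenvalues and multiplicities (the geometric multiplicity of λ is n − rank(A − λI), which equals the number of Jordan blocks for λ):
  λ = -2: algebraic multiplicity = 3, geometric multiplicity = 2

Determining the block sizes for each eigenvalue:
  λ = -2: 2 blocks summing to 3 forces exactly one block of size 2 and the rest size 1 → block sizes [2, 1]

Assembling the blocks gives a Jordan form
J =
  [-2,  1,  0]
  [ 0, -2,  0]
  [ 0,  0, -2]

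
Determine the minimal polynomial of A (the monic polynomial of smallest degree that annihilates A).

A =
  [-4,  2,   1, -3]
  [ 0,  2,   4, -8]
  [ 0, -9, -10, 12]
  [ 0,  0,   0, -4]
x^3 + 12*x^2 + 48*x + 64

The characteristic polynomial is χ_A(x) = (x + 4)^4, so the eigenvalues are known. The minimal polynomial is
  m_A(x) = Π_λ (x − λ)^{k_λ}
where k_λ is the size of the *largest* Jordan block for λ (equivalently, the smallest k with (A − λI)^k v = 0 for every generalised eigenvector v of λ).

  λ = -4: largest Jordan block has size 3, contributing (x + 4)^3

So m_A(x) = (x + 4)^3 = x^3 + 12*x^2 + 48*x + 64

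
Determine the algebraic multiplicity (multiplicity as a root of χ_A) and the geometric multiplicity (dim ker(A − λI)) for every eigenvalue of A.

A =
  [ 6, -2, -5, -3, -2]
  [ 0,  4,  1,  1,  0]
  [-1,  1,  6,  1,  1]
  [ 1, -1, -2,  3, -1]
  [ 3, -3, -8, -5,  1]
λ = 4: alg = 5, geom = 3

Step 1 — factor the characteristic polynomial to read off the algebraic multiplicities:
  χ_A(x) = (x - 4)^5

Step 2 — compute geometric multiplicities via the rank-nullity identity g(λ) = n − rank(A − λI):
  rank(A − (4)·I) = 2, so dim ker(A − (4)·I) = n − 2 = 3

Summary:
  λ = 4: algebraic multiplicity = 5, geometric multiplicity = 3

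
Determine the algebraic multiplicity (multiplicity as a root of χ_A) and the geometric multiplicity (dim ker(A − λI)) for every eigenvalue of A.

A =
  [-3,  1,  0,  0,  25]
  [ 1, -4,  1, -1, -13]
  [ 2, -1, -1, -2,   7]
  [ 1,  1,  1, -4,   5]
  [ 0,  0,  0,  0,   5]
λ = -3: alg = 4, geom = 2; λ = 5: alg = 1, geom = 1

Step 1 — factor the characteristic polynomial to read off the algebraic multiplicities:
  χ_A(x) = (x - 5)*(x + 3)^4

Step 2 — compute geometric multiplicities via the rank-nullity identity g(λ) = n − rank(A − λI):
  rank(A − (-3)·I) = 3, so dim ker(A − (-3)·I) = n − 3 = 2
  rank(A − (5)·I) = 4, so dim ker(A − (5)·I) = n − 4 = 1

Summary:
  λ = -3: algebraic multiplicity = 4, geometric multiplicity = 2
  λ = 5: algebraic multiplicity = 1, geometric multiplicity = 1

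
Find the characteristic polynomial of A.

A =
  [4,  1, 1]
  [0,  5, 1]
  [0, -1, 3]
x^3 - 12*x^2 + 48*x - 64

Expanding det(x·I − A) (e.g. by cofactor expansion or by noting that A is similar to its Jordan form J, which has the same characteristic polynomial as A) gives
  χ_A(x) = x^3 - 12*x^2 + 48*x - 64
which factors as (x - 4)^3. The eigenvalues (with algebraic multiplicities) are λ = 4 with multiplicity 3.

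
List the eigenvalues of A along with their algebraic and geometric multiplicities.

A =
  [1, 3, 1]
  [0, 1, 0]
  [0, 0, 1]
λ = 1: alg = 3, geom = 2

Step 1 — factor the characteristic polynomial to read off the algebraic multiplicities:
  χ_A(x) = (x - 1)^3

Step 2 — compute geometric multiplicities via the rank-nullity identity g(λ) = n − rank(A − λI):
  rank(A − (1)·I) = 1, so dim ker(A − (1)·I) = n − 1 = 2

Summary:
  λ = 1: algebraic multiplicity = 3, geometric multiplicity = 2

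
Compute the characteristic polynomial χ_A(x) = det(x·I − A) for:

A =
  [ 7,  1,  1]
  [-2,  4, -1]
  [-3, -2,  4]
x^3 - 15*x^2 + 75*x - 125

Expanding det(x·I − A) (e.g. by cofactor expansion or by noting that A is similar to its Jordan form J, which has the same characteristic polynomial as A) gives
  χ_A(x) = x^3 - 15*x^2 + 75*x - 125
which factors as (x - 5)^3. The eigenvalues (with algebraic multiplicities) are λ = 5 with multiplicity 3.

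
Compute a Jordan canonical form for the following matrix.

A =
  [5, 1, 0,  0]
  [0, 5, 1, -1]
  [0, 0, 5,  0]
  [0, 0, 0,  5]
J_3(5) ⊕ J_1(5)

The characteristic polynomial is
  det(x·I − A) = x^4 - 20*x^3 + 150*x^2 - 500*x + 625 = (x - 5)^4

Eigenvalues and multiplicities (the geometric multiplicity of λ is n − rank(A − λI), which equals the number of Jordan blocks for λ):
  λ = 5: algebraic multiplicity = 4, geometric multiplicity = 2

Determining the block sizes for each eigenvalue:
  λ = 5: with am = 4 and gm = 2, the partition is not yet determined (e.g. several partitions of 4 into 2 parts exist). Let N = A − (5)·I. Computing rank(N^1) = 2, rank(N^2) = 1, rank(N^3) = 0; the number of blocks of size ≥ j is rank(N^{j−1}) − rank(N^j), giving [2, 1, 1]. So we have 1 block(s) of size 3, 1 block(s) of size 1 → block sizes [3, 1]

Assembling the blocks gives a Jordan form
J =
  [5, 1, 0, 0]
  [0, 5, 1, 0]
  [0, 0, 5, 0]
  [0, 0, 0, 5]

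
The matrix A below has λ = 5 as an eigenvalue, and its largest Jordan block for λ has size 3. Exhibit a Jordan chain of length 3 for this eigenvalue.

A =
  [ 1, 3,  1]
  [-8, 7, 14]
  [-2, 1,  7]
A Jordan chain for λ = 5 of length 3:
v_1 = (-10, -12, -4)ᵀ
v_2 = (-4, -8, -2)ᵀ
v_3 = (1, 0, 0)ᵀ

Let N = A − (5)·I. We want v_3 with N^3 v_3 = 0 but N^2 v_3 ≠ 0; then v_{j-1} := N · v_j for j = 3, …, 2.

Pick v_3 = (1, 0, 0)ᵀ.
Then v_2 = N · v_3 = (-4, -8, -2)ᵀ.
Then v_1 = N · v_2 = (-10, -12, -4)ᵀ.

Sanity check: (A − (5)·I) v_1 = (0, 0, 0)ᵀ = 0. ✓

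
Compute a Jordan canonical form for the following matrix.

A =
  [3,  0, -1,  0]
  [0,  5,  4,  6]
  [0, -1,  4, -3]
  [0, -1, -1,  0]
J_3(3) ⊕ J_1(3)

The characteristic polynomial is
  det(x·I − A) = x^4 - 12*x^3 + 54*x^2 - 108*x + 81 = (x - 3)^4

Eigenvalues and multiplicities (the geometric multiplicity of λ is n − rank(A − λI), which equals the number of Jordan blocks for λ):
  λ = 3: algebraic multiplicity = 4, geometric multiplicity = 2

Determining the block sizes for each eigenvalue:
  λ = 3: with am = 4 and gm = 2, the partition is not yet determined (e.g. several partitions of 4 into 2 parts exist). Let N = A − (3)·I. Computing rank(N^1) = 2, rank(N^2) = 1, rank(N^3) = 0; the number of blocks of size ≥ j is rank(N^{j−1}) − rank(N^j), giving [2, 1, 1]. So we have 1 block(s) of size 3, 1 block(s) of size 1 → block sizes [3, 1]

Assembling the blocks gives a Jordan form
J =
  [3, 1, 0, 0]
  [0, 3, 1, 0]
  [0, 0, 3, 0]
  [0, 0, 0, 3]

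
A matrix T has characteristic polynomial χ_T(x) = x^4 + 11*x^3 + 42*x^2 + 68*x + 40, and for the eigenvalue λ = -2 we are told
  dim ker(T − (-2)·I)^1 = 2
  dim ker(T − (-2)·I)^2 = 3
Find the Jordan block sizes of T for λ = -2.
Block sizes for λ = -2: [2, 1]

From the dimensions of kernels of powers, the number of Jordan blocks of size at least j is d_j − d_{j−1} where d_j = dim ker(N^j) (with d_0 = 0). Computing the differences gives [2, 1].
The number of blocks of size exactly k is (#blocks of size ≥ k) − (#blocks of size ≥ k + 1), so the partition is: 1 block(s) of size 1, 1 block(s) of size 2.
In nonincreasing order the block sizes are [2, 1].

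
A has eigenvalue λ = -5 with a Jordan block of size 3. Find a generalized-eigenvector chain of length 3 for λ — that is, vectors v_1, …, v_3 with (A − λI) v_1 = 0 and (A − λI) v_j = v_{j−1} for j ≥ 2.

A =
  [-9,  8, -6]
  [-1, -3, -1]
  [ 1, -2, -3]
A Jordan chain for λ = -5 of length 3:
v_1 = (2, 1, 0)ᵀ
v_2 = (-4, -1, 1)ᵀ
v_3 = (1, 0, 0)ᵀ

Let N = A − (-5)·I. We want v_3 with N^3 v_3 = 0 but N^2 v_3 ≠ 0; then v_{j-1} := N · v_j for j = 3, …, 2.

Pick v_3 = (1, 0, 0)ᵀ.
Then v_2 = N · v_3 = (-4, -1, 1)ᵀ.
Then v_1 = N · v_2 = (2, 1, 0)ᵀ.

Sanity check: (A − (-5)·I) v_1 = (0, 0, 0)ᵀ = 0. ✓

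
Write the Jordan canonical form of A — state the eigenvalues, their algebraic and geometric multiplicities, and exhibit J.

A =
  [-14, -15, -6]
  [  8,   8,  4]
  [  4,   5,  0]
J_2(-2) ⊕ J_1(-2)

The characteristic polynomial is
  det(x·I − A) = x^3 + 6*x^2 + 12*x + 8 = (x + 2)^3

Eigenvalues and multiplicities (the geometric multiplicity of λ is n − rank(A − λI), which equals the number of Jordan blocks for λ):
  λ = -2: algebraic multiplicity = 3, geometric multiplicity = 2

Determining the block sizes for each eigenvalue:
  λ = -2: 2 blocks summing to 3 forces exactly one block of size 2 and the rest size 1 → block sizes [2, 1]

Assembling the blocks gives a Jordan form
J =
  [-2,  1,  0]
  [ 0, -2,  0]
  [ 0,  0, -2]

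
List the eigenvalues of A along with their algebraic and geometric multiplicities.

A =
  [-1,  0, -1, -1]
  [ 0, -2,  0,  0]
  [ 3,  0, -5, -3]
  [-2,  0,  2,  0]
λ = -2: alg = 4, geom = 3

Step 1 — factor the characteristic polynomial to read off the algebraic multiplicities:
  χ_A(x) = (x + 2)^4

Step 2 — compute geometric multiplicities via the rank-nullity identity g(λ) = n − rank(A − λI):
  rank(A − (-2)·I) = 1, so dim ker(A − (-2)·I) = n − 1 = 3

Summary:
  λ = -2: algebraic multiplicity = 4, geometric multiplicity = 3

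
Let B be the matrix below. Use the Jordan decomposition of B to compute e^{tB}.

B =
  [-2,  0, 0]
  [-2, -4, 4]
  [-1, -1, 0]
e^{tB} =
  [exp(-2*t), 0, 0]
  [-2*t*exp(-2*t), -2*t*exp(-2*t) + exp(-2*t), 4*t*exp(-2*t)]
  [-t*exp(-2*t), -t*exp(-2*t), 2*t*exp(-2*t) + exp(-2*t)]

Strategy: write B = P · J · P⁻¹ where J is a Jordan canonical form, so e^{tB} = P · e^{tJ} · P⁻¹, and e^{tJ} can be computed block-by-block.

B has Jordan form
J =
  [-2,  1,  0]
  [ 0, -2,  0]
  [ 0,  0, -2]
(up to reordering of blocks).

Per-block formulas:
  For a 2×2 Jordan block J_2(-2): exp(t · J_2(-2)) = e^(-2t)·(I + t·N), where N is the 2×2 nilpotent shift.
  For a 1×1 block at λ = -2: exp(t · [-2]) = [e^(-2t)].

After assembling e^{tJ} and conjugating by P, we get:

e^{tB} =
  [exp(-2*t), 0, 0]
  [-2*t*exp(-2*t), -2*t*exp(-2*t) + exp(-2*t), 4*t*exp(-2*t)]
  [-t*exp(-2*t), -t*exp(-2*t), 2*t*exp(-2*t) + exp(-2*t)]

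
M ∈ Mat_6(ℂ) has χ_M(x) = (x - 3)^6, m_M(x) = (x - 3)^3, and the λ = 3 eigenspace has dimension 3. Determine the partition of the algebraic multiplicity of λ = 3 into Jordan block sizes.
Block sizes for λ = 3: [3, 2, 1]

Step 1 — from the characteristic polynomial, algebraic multiplicity of λ = 3 is 6. From dim ker(M − (3)·I) = 3, there are exactly 3 Jordan blocks for λ = 3.
Step 2 — from the minimal polynomial, the factor (x − 3)^3 tells us the largest block for λ = 3 has size 3.
Step 3 — with total size 6, 3 blocks, and largest block 3, the block sizes (in nonincreasing order) are [3, 2, 1].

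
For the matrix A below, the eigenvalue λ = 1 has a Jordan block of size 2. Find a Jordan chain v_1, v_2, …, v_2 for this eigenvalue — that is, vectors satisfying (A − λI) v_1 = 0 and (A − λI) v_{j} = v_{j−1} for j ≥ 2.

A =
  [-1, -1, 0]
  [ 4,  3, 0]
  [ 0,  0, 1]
A Jordan chain for λ = 1 of length 2:
v_1 = (-2, 4, 0)ᵀ
v_2 = (1, 0, 0)ᵀ

Let N = A − (1)·I. We want v_2 with N^2 v_2 = 0 but N^1 v_2 ≠ 0; then v_{j-1} := N · v_j for j = 2, …, 2.

Pick v_2 = (1, 0, 0)ᵀ.
Then v_1 = N · v_2 = (-2, 4, 0)ᵀ.

Sanity check: (A − (1)·I) v_1 = (0, 0, 0)ᵀ = 0. ✓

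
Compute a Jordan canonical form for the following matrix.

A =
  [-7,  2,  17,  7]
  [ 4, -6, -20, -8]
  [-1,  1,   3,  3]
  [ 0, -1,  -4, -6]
J_2(-4) ⊕ J_2(-4)

The characteristic polynomial is
  det(x·I − A) = x^4 + 16*x^3 + 96*x^2 + 256*x + 256 = (x + 4)^4

Eigenvalues and multiplicities (the geometric multiplicity of λ is n − rank(A − λI), which equals the number of Jordan blocks for λ):
  λ = -4: algebraic multiplicity = 4, geometric multiplicity = 2

Determining the block sizes for each eigenvalue:
  λ = -4: with am = 4 and gm = 2, the partition is not yet determined (e.g. several partitions of 4 into 2 parts exist). Let N = A − (-4)·I. Computing rank(N^1) = 2, rank(N^2) = 0; the number of blocks of size ≥ j is rank(N^{j−1}) − rank(N^j), giving [2, 2]. So we have 2 block(s) of size 2 → block sizes [2, 2]

Assembling the blocks gives a Jordan form
J =
  [-4,  1,  0,  0]
  [ 0, -4,  0,  0]
  [ 0,  0, -4,  1]
  [ 0,  0,  0, -4]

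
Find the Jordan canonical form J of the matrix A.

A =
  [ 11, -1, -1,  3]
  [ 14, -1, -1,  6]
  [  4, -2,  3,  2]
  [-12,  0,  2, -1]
J_3(3) ⊕ J_1(3)

The characteristic polynomial is
  det(x·I − A) = x^4 - 12*x^3 + 54*x^2 - 108*x + 81 = (x - 3)^4

Eigenvalues and multiplicities (the geometric multiplicity of λ is n − rank(A − λI), which equals the number of Jordan blocks for λ):
  λ = 3: algebraic multiplicity = 4, geometric multiplicity = 2

Determining the block sizes for each eigenvalue:
  λ = 3: with am = 4 and gm = 2, the partition is not yet determined (e.g. several partitions of 4 into 2 parts exist). Let N = A − (3)·I. Computing rank(N^1) = 2, rank(N^2) = 1, rank(N^3) = 0; the number of blocks of size ≥ j is rank(N^{j−1}) − rank(N^j), giving [2, 1, 1]. So we have 1 block(s) of size 3, 1 block(s) of size 1 → block sizes [3, 1]

Assembling the blocks gives a Jordan form
J =
  [3, 1, 0, 0]
  [0, 3, 1, 0]
  [0, 0, 3, 0]
  [0, 0, 0, 3]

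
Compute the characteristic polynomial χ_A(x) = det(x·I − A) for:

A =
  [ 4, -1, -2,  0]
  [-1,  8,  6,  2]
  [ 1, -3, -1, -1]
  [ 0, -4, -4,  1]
x^4 - 12*x^3 + 54*x^2 - 108*x + 81

Expanding det(x·I − A) (e.g. by cofactor expansion or by noting that A is similar to its Jordan form J, which has the same characteristic polynomial as A) gives
  χ_A(x) = x^4 - 12*x^3 + 54*x^2 - 108*x + 81
which factors as (x - 3)^4. The eigenvalues (with algebraic multiplicities) are λ = 3 with multiplicity 4.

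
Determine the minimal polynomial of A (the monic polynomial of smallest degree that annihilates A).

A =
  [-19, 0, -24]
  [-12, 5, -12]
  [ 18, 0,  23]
x^2 - 4*x - 5

The characteristic polynomial is χ_A(x) = (x - 5)^2*(x + 1), so the eigenvalues are known. The minimal polynomial is
  m_A(x) = Π_λ (x − λ)^{k_λ}
where k_λ is the size of the *largest* Jordan block for λ (equivalently, the smallest k with (A − λI)^k v = 0 for every generalised eigenvector v of λ).

  λ = -1: largest Jordan block has size 1, contributing (x + 1)
  λ = 5: largest Jordan block has size 1, contributing (x − 5)

So m_A(x) = (x - 5)*(x + 1) = x^2 - 4*x - 5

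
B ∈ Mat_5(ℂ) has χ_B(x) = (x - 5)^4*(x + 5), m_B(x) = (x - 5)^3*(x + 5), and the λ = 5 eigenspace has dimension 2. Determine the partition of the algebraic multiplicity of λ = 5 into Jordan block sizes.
Block sizes for λ = 5: [3, 1]

Step 1 — from the characteristic polynomial, algebraic multiplicity of λ = 5 is 4. From dim ker(B − (5)·I) = 2, there are exactly 2 Jordan blocks for λ = 5.
Step 2 — from the minimal polynomial, the factor (x − 5)^3 tells us the largest block for λ = 5 has size 3.
Step 3 — with total size 4, 2 blocks, and largest block 3, the block sizes (in nonincreasing order) are [3, 1].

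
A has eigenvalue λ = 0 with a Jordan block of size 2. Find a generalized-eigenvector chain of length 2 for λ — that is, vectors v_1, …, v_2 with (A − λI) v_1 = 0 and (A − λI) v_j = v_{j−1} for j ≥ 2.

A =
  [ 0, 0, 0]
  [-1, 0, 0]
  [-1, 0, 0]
A Jordan chain for λ = 0 of length 2:
v_1 = (0, -1, -1)ᵀ
v_2 = (1, 0, 0)ᵀ

Let N = A − (0)·I. We want v_2 with N^2 v_2 = 0 but N^1 v_2 ≠ 0; then v_{j-1} := N · v_j for j = 2, …, 2.

Pick v_2 = (1, 0, 0)ᵀ.
Then v_1 = N · v_2 = (0, -1, -1)ᵀ.

Sanity check: (A − (0)·I) v_1 = (0, 0, 0)ᵀ = 0. ✓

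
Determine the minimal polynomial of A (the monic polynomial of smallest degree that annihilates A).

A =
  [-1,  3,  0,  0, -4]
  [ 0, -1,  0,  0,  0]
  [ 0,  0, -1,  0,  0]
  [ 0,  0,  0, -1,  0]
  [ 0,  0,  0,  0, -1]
x^2 + 2*x + 1

The characteristic polynomial is χ_A(x) = (x + 1)^5, so the eigenvalues are known. The minimal polynomial is
  m_A(x) = Π_λ (x − λ)^{k_λ}
where k_λ is the size of the *largest* Jordan block for λ (equivalently, the smallest k with (A − λI)^k v = 0 for every generalised eigenvector v of λ).

  λ = -1: largest Jordan block has size 2, contributing (x + 1)^2

So m_A(x) = (x + 1)^2 = x^2 + 2*x + 1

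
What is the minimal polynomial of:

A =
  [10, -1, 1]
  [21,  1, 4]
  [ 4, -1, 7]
x^3 - 18*x^2 + 108*x - 216

The characteristic polynomial is χ_A(x) = (x - 6)^3, so the eigenvalues are known. The minimal polynomial is
  m_A(x) = Π_λ (x − λ)^{k_λ}
where k_λ is the size of the *largest* Jordan block for λ (equivalently, the smallest k with (A − λI)^k v = 0 for every generalised eigenvector v of λ).

  λ = 6: largest Jordan block has size 3, contributing (x − 6)^3

So m_A(x) = (x - 6)^3 = x^3 - 18*x^2 + 108*x - 216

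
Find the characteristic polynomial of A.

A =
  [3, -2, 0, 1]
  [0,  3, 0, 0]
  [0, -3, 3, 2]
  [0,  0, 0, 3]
x^4 - 12*x^3 + 54*x^2 - 108*x + 81

Expanding det(x·I − A) (e.g. by cofactor expansion or by noting that A is similar to its Jordan form J, which has the same characteristic polynomial as A) gives
  χ_A(x) = x^4 - 12*x^3 + 54*x^2 - 108*x + 81
which factors as (x - 3)^4. The eigenvalues (with algebraic multiplicities) are λ = 3 with multiplicity 4.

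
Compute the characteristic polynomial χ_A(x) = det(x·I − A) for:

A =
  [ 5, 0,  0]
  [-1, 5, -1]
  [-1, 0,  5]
x^3 - 15*x^2 + 75*x - 125

Expanding det(x·I − A) (e.g. by cofactor expansion or by noting that A is similar to its Jordan form J, which has the same characteristic polynomial as A) gives
  χ_A(x) = x^3 - 15*x^2 + 75*x - 125
which factors as (x - 5)^3. The eigenvalues (with algebraic multiplicities) are λ = 5 with multiplicity 3.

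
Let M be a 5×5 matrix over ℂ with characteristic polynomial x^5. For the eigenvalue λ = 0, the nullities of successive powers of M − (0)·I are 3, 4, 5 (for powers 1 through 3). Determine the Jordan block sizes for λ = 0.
Block sizes for λ = 0: [3, 1, 1]

From the dimensions of kernels of powers, the number of Jordan blocks of size at least j is d_j − d_{j−1} where d_j = dim ker(N^j) (with d_0 = 0). Computing the differences gives [3, 1, 1].
The number of blocks of size exactly k is (#blocks of size ≥ k) − (#blocks of size ≥ k + 1), so the partition is: 2 block(s) of size 1, 1 block(s) of size 3.
In nonincreasing order the block sizes are [3, 1, 1].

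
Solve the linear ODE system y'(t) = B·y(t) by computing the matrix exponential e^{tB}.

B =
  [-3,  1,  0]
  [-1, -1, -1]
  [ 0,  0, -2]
e^{tB} =
  [-t*exp(-2*t) + exp(-2*t), t*exp(-2*t), -t^2*exp(-2*t)/2]
  [-t*exp(-2*t), t*exp(-2*t) + exp(-2*t), -t^2*exp(-2*t)/2 - t*exp(-2*t)]
  [0, 0, exp(-2*t)]

Strategy: write B = P · J · P⁻¹ where J is a Jordan canonical form, so e^{tB} = P · e^{tJ} · P⁻¹, and e^{tJ} can be computed block-by-block.

B has Jordan form
J =
  [-2,  1,  0]
  [ 0, -2,  1]
  [ 0,  0, -2]
(up to reordering of blocks).

Per-block formulas:
  For a 3×3 Jordan block J_3(-2): exp(t · J_3(-2)) = e^(-2t)·(I + t·N + (t^2/2)·N^2), where N is the 3×3 nilpotent shift.

After assembling e^{tJ} and conjugating by P, we get:

e^{tB} =
  [-t*exp(-2*t) + exp(-2*t), t*exp(-2*t), -t^2*exp(-2*t)/2]
  [-t*exp(-2*t), t*exp(-2*t) + exp(-2*t), -t^2*exp(-2*t)/2 - t*exp(-2*t)]
  [0, 0, exp(-2*t)]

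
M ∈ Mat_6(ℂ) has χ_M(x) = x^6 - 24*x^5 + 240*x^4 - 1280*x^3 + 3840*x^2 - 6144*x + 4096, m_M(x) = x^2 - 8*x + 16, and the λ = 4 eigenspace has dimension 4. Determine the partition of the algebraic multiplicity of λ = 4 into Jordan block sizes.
Block sizes for λ = 4: [2, 2, 1, 1]

Step 1 — from the characteristic polynomial, algebraic multiplicity of λ = 4 is 6. From dim ker(M − (4)·I) = 4, there are exactly 4 Jordan blocks for λ = 4.
Step 2 — from the minimal polynomial, the factor (x − 4)^2 tells us the largest block for λ = 4 has size 2.
Step 3 — with total size 6, 4 blocks, and largest block 2, the block sizes (in nonincreasing order) are [2, 2, 1, 1].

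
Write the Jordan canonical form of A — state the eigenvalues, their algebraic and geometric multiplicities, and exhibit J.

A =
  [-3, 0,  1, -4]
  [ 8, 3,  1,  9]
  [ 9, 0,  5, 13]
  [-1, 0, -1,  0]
J_1(-4) ⊕ J_3(3)

The characteristic polynomial is
  det(x·I − A) = x^4 - 5*x^3 - 9*x^2 + 81*x - 108 = (x - 3)^3*(x + 4)

Eigenvalues and multiplicities (the geometric multiplicity of λ is n − rank(A − λI), which equals the number of Jordan blocks for λ):
  λ = -4: algebraic multiplicity = 1, geometric multiplicity = 1
  λ = 3: algebraic multiplicity = 3, geometric multiplicity = 1

Determining the block sizes for each eigenvalue:
  λ = -4: one block (gm = 1), so the single block has size am = 1 → block sizes [1]
  λ = 3: one block (gm = 1), so the single block has size am = 3 → block sizes [3]

Assembling the blocks gives a Jordan form
J =
  [-4, 0, 0, 0]
  [ 0, 3, 1, 0]
  [ 0, 0, 3, 1]
  [ 0, 0, 0, 3]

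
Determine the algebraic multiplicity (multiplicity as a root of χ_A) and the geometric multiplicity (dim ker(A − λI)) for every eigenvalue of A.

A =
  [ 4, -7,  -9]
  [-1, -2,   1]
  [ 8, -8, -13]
λ = -5: alg = 1, geom = 1; λ = -3: alg = 2, geom = 1

Step 1 — factor the characteristic polynomial to read off the algebraic multiplicities:
  χ_A(x) = (x + 3)^2*(x + 5)

Step 2 — compute geometric multiplicities via the rank-nullity identity g(λ) = n − rank(A − λI):
  rank(A − (-5)·I) = 2, so dim ker(A − (-5)·I) = n − 2 = 1
  rank(A − (-3)·I) = 2, so dim ker(A − (-3)·I) = n − 2 = 1

Summary:
  λ = -5: algebraic multiplicity = 1, geometric multiplicity = 1
  λ = -3: algebraic multiplicity = 2, geometric multiplicity = 1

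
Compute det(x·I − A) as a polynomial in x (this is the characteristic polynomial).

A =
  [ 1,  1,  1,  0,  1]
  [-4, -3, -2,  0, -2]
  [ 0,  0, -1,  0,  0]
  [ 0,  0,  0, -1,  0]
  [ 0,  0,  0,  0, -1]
x^5 + 5*x^4 + 10*x^3 + 10*x^2 + 5*x + 1

Expanding det(x·I − A) (e.g. by cofactor expansion or by noting that A is similar to its Jordan form J, which has the same characteristic polynomial as A) gives
  χ_A(x) = x^5 + 5*x^4 + 10*x^3 + 10*x^2 + 5*x + 1
which factors as (x + 1)^5. The eigenvalues (with algebraic multiplicities) are λ = -1 with multiplicity 5.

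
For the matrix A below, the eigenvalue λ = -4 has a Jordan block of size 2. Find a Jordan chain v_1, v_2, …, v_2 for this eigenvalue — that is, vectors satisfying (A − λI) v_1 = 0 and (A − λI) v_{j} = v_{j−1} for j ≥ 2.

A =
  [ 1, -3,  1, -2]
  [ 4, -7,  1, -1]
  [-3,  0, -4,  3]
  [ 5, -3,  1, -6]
A Jordan chain for λ = -4 of length 2:
v_1 = (5, 4, -3, 5)ᵀ
v_2 = (1, 0, 0, 0)ᵀ

Let N = A − (-4)·I. We want v_2 with N^2 v_2 = 0 but N^1 v_2 ≠ 0; then v_{j-1} := N · v_j for j = 2, …, 2.

Pick v_2 = (1, 0, 0, 0)ᵀ.
Then v_1 = N · v_2 = (5, 4, -3, 5)ᵀ.

Sanity check: (A − (-4)·I) v_1 = (0, 0, 0, 0)ᵀ = 0. ✓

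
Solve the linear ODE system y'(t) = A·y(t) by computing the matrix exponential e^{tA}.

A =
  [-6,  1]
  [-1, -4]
e^{tA} =
  [-t*exp(-5*t) + exp(-5*t), t*exp(-5*t)]
  [-t*exp(-5*t), t*exp(-5*t) + exp(-5*t)]

Strategy: write A = P · J · P⁻¹ where J is a Jordan canonical form, so e^{tA} = P · e^{tJ} · P⁻¹, and e^{tJ} can be computed block-by-block.

A has Jordan form
J =
  [-5,  1]
  [ 0, -5]
(up to reordering of blocks).

Per-block formulas:
  For a 2×2 Jordan block J_2(-5): exp(t · J_2(-5)) = e^(-5t)·(I + t·N), where N is the 2×2 nilpotent shift.

After assembling e^{tJ} and conjugating by P, we get:

e^{tA} =
  [-t*exp(-5*t) + exp(-5*t), t*exp(-5*t)]
  [-t*exp(-5*t), t*exp(-5*t) + exp(-5*t)]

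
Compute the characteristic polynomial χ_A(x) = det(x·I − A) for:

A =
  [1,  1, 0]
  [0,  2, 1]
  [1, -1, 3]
x^3 - 6*x^2 + 12*x - 8

Expanding det(x·I − A) (e.g. by cofactor expansion or by noting that A is similar to its Jordan form J, which has the same characteristic polynomial as A) gives
  χ_A(x) = x^3 - 6*x^2 + 12*x - 8
which factors as (x - 2)^3. The eigenvalues (with algebraic multiplicities) are λ = 2 with multiplicity 3.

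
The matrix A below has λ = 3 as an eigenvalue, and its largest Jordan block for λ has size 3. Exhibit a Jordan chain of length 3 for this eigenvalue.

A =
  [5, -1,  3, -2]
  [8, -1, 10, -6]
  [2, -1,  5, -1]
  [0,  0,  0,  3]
A Jordan chain for λ = 3 of length 3:
v_1 = (2, 4, 0, 0)ᵀ
v_2 = (2, 8, 2, 0)ᵀ
v_3 = (1, 0, 0, 0)ᵀ

Let N = A − (3)·I. We want v_3 with N^3 v_3 = 0 but N^2 v_3 ≠ 0; then v_{j-1} := N · v_j for j = 3, …, 2.

Pick v_3 = (1, 0, 0, 0)ᵀ.
Then v_2 = N · v_3 = (2, 8, 2, 0)ᵀ.
Then v_1 = N · v_2 = (2, 4, 0, 0)ᵀ.

Sanity check: (A − (3)·I) v_1 = (0, 0, 0, 0)ᵀ = 0. ✓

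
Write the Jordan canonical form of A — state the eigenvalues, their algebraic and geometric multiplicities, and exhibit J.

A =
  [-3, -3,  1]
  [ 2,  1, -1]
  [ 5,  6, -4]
J_3(-2)

The characteristic polynomial is
  det(x·I − A) = x^3 + 6*x^2 + 12*x + 8 = (x + 2)^3

Eigenvalues and multiplicities (the geometric multiplicity of λ is n − rank(A − λI), which equals the number of Jordan blocks for λ):
  λ = -2: algebraic multiplicity = 3, geometric multiplicity = 1

Determining the block sizes for each eigenvalue:
  λ = -2: one block (gm = 1), so the single block has size am = 3 → block sizes [3]

Assembling the blocks gives a Jordan form
J =
  [-2,  1,  0]
  [ 0, -2,  1]
  [ 0,  0, -2]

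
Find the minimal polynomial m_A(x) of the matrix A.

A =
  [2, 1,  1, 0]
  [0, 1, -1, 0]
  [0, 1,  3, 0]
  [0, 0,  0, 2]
x^2 - 4*x + 4

The characteristic polynomial is χ_A(x) = (x - 2)^4, so the eigenvalues are known. The minimal polynomial is
  m_A(x) = Π_λ (x − λ)^{k_λ}
where k_λ is the size of the *largest* Jordan block for λ (equivalently, the smallest k with (A − λI)^k v = 0 for every generalised eigenvector v of λ).

  λ = 2: largest Jordan block has size 2, contributing (x − 2)^2

So m_A(x) = (x - 2)^2 = x^2 - 4*x + 4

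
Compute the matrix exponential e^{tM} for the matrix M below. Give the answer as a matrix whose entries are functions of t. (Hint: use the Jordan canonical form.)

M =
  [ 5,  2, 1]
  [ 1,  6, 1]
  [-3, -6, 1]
e^{tM} =
  [t*exp(4*t) + exp(4*t), 2*t*exp(4*t), t*exp(4*t)]
  [t*exp(4*t), 2*t*exp(4*t) + exp(4*t), t*exp(4*t)]
  [-3*t*exp(4*t), -6*t*exp(4*t), -3*t*exp(4*t) + exp(4*t)]

Strategy: write M = P · J · P⁻¹ where J is a Jordan canonical form, so e^{tM} = P · e^{tJ} · P⁻¹, and e^{tJ} can be computed block-by-block.

M has Jordan form
J =
  [4, 1, 0]
  [0, 4, 0]
  [0, 0, 4]
(up to reordering of blocks).

Per-block formulas:
  For a 1×1 block at λ = 4: exp(t · [4]) = [e^(4t)].
  For a 2×2 Jordan block J_2(4): exp(t · J_2(4)) = e^(4t)·(I + t·N), where N is the 2×2 nilpotent shift.

After assembling e^{tJ} and conjugating by P, we get:

e^{tM} =
  [t*exp(4*t) + exp(4*t), 2*t*exp(4*t), t*exp(4*t)]
  [t*exp(4*t), 2*t*exp(4*t) + exp(4*t), t*exp(4*t)]
  [-3*t*exp(4*t), -6*t*exp(4*t), -3*t*exp(4*t) + exp(4*t)]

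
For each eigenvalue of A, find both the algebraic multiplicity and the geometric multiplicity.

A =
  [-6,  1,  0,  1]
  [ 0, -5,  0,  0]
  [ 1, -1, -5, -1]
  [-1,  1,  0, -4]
λ = -5: alg = 4, geom = 3

Step 1 — factor the characteristic polynomial to read off the algebraic multiplicities:
  χ_A(x) = (x + 5)^4

Step 2 — compute geometric multiplicities via the rank-nullity identity g(λ) = n − rank(A − λI):
  rank(A − (-5)·I) = 1, so dim ker(A − (-5)·I) = n − 1 = 3

Summary:
  λ = -5: algebraic multiplicity = 4, geometric multiplicity = 3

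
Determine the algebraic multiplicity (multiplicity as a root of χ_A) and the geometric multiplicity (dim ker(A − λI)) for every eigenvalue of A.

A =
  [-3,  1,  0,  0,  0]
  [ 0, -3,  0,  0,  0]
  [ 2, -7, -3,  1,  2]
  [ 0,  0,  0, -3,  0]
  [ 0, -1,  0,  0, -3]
λ = -3: alg = 5, geom = 3

Step 1 — factor the characteristic polynomial to read off the algebraic multiplicities:
  χ_A(x) = (x + 3)^5

Step 2 — compute geometric multiplicities via the rank-nullity identity g(λ) = n − rank(A − λI):
  rank(A − (-3)·I) = 2, so dim ker(A − (-3)·I) = n − 2 = 3

Summary:
  λ = -3: algebraic multiplicity = 5, geometric multiplicity = 3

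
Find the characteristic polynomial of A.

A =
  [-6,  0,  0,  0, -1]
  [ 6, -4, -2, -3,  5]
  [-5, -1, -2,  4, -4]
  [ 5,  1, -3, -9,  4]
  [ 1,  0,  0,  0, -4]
x^5 + 25*x^4 + 250*x^3 + 1250*x^2 + 3125*x + 3125

Expanding det(x·I − A) (e.g. by cofactor expansion or by noting that A is similar to its Jordan form J, which has the same characteristic polynomial as A) gives
  χ_A(x) = x^5 + 25*x^4 + 250*x^3 + 1250*x^2 + 3125*x + 3125
which factors as (x + 5)^5. The eigenvalues (with algebraic multiplicities) are λ = -5 with multiplicity 5.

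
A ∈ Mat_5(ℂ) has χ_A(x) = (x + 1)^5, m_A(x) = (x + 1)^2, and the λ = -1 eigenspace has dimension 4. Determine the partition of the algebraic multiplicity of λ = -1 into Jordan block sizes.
Block sizes for λ = -1: [2, 1, 1, 1]

Step 1 — from the characteristic polynomial, algebraic multiplicity of λ = -1 is 5. From dim ker(A − (-1)·I) = 4, there are exactly 4 Jordan blocks for λ = -1.
Step 2 — from the minimal polynomial, the factor (x + 1)^2 tells us the largest block for λ = -1 has size 2.
Step 3 — with total size 5, 4 blocks, and largest block 2, the block sizes (in nonincreasing order) are [2, 1, 1, 1].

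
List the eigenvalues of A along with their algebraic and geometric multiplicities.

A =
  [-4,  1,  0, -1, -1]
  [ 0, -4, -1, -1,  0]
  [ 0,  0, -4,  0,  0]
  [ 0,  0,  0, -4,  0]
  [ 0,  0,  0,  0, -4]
λ = -4: alg = 5, geom = 3

Step 1 — factor the characteristic polynomial to read off the algebraic multiplicities:
  χ_A(x) = (x + 4)^5

Step 2 — compute geometric multiplicities via the rank-nullity identity g(λ) = n − rank(A − λI):
  rank(A − (-4)·I) = 2, so dim ker(A − (-4)·I) = n − 2 = 3

Summary:
  λ = -4: algebraic multiplicity = 5, geometric multiplicity = 3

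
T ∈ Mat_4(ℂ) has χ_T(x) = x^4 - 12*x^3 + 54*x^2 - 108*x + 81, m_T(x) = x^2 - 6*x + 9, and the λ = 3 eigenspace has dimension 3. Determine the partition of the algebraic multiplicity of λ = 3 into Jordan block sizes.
Block sizes for λ = 3: [2, 1, 1]

Step 1 — from the characteristic polynomial, algebraic multiplicity of λ = 3 is 4. From dim ker(T − (3)·I) = 3, there are exactly 3 Jordan blocks for λ = 3.
Step 2 — from the minimal polynomial, the factor (x − 3)^2 tells us the largest block for λ = 3 has size 2.
Step 3 — with total size 4, 3 blocks, and largest block 2, the block sizes (in nonincreasing order) are [2, 1, 1].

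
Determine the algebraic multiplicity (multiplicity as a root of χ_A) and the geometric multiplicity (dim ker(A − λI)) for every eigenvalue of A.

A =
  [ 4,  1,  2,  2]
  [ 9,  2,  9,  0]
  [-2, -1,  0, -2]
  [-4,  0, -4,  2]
λ = 2: alg = 4, geom = 2

Step 1 — factor the characteristic polynomial to read off the algebraic multiplicities:
  χ_A(x) = (x - 2)^4

Step 2 — compute geometric multiplicities via the rank-nullity identity g(λ) = n − rank(A − λI):
  rank(A − (2)·I) = 2, so dim ker(A − (2)·I) = n − 2 = 2

Summary:
  λ = 2: algebraic multiplicity = 4, geometric multiplicity = 2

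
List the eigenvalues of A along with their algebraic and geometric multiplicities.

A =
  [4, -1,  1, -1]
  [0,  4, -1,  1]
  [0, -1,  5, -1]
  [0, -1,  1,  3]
λ = 4: alg = 4, geom = 2

Step 1 — factor the characteristic polynomial to read off the algebraic multiplicities:
  χ_A(x) = (x - 4)^4

Step 2 — compute geometric multiplicities via the rank-nullity identity g(λ) = n − rank(A − λI):
  rank(A − (4)·I) = 2, so dim ker(A − (4)·I) = n − 2 = 2

Summary:
  λ = 4: algebraic multiplicity = 4, geometric multiplicity = 2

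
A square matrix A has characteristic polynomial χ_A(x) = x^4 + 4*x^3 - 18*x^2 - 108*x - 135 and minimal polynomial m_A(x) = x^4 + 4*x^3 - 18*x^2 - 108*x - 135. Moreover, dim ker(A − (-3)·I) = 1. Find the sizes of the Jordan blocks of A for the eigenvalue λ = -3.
Block sizes for λ = -3: [3]

Step 1 — from the characteristic polynomial, algebraic multiplicity of λ = -3 is 3. From dim ker(A − (-3)·I) = 1, there are exactly 1 Jordan blocks for λ = -3.
Step 2 — from the minimal polynomial, the factor (x + 3)^3 tells us the largest block for λ = -3 has size 3.
Step 3 — with total size 3, 1 blocks, and largest block 3, the block sizes (in nonincreasing order) are [3].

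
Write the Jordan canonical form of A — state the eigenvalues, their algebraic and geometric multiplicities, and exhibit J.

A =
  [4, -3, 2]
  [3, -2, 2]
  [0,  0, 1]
J_2(1) ⊕ J_1(1)

The characteristic polynomial is
  det(x·I − A) = x^3 - 3*x^2 + 3*x - 1 = (x - 1)^3

Eigenvalues and multiplicities (the geometric multiplicity of λ is n − rank(A − λI), which equals the number of Jordan blocks for λ):
  λ = 1: algebraic multiplicity = 3, geometric multiplicity = 2

Determining the block sizes for each eigenvalue:
  λ = 1: 2 blocks summing to 3 forces exactly one block of size 2 and the rest size 1 → block sizes [2, 1]

Assembling the blocks gives a Jordan form
J =
  [1, 1, 0]
  [0, 1, 0]
  [0, 0, 1]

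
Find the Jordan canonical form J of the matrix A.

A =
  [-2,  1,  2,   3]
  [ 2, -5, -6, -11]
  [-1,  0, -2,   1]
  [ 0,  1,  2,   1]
J_2(-2) ⊕ J_2(-2)

The characteristic polynomial is
  det(x·I − A) = x^4 + 8*x^3 + 24*x^2 + 32*x + 16 = (x + 2)^4

Eigenvalues and multiplicities (the geometric multiplicity of λ is n − rank(A − λI), which equals the number of Jordan blocks for λ):
  λ = -2: algebraic multiplicity = 4, geometric multiplicity = 2

Determining the block sizes for each eigenvalue:
  λ = -2: with am = 4 and gm = 2, the partition is not yet determined (e.g. several partitions of 4 into 2 parts exist). Let N = A − (-2)·I. Computing rank(N^1) = 2, rank(N^2) = 0; the number of blocks of size ≥ j is rank(N^{j−1}) − rank(N^j), giving [2, 2]. So we have 2 block(s) of size 2 → block sizes [2, 2]

Assembling the blocks gives a Jordan form
J =
  [-2,  1,  0,  0]
  [ 0, -2,  0,  0]
  [ 0,  0, -2,  1]
  [ 0,  0,  0, -2]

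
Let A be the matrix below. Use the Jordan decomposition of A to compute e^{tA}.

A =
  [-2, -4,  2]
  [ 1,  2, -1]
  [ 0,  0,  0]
e^{tA} =
  [1 - 2*t, -4*t, 2*t]
  [t, 2*t + 1, -t]
  [0, 0, 1]

Strategy: write A = P · J · P⁻¹ where J is a Jordan canonical form, so e^{tA} = P · e^{tJ} · P⁻¹, and e^{tJ} can be computed block-by-block.

A has Jordan form
J =
  [0, 1, 0]
  [0, 0, 0]
  [0, 0, 0]
(up to reordering of blocks).

Per-block formulas:
  For a 2×2 Jordan block J_2(0): exp(t · J_2(0)) = e^(0t)·(I + t·N), where N is the 2×2 nilpotent shift.
  For a 1×1 block at λ = 0: exp(t · [0]) = [e^(0t)].

After assembling e^{tJ} and conjugating by P, we get:

e^{tA} =
  [1 - 2*t, -4*t, 2*t]
  [t, 2*t + 1, -t]
  [0, 0, 1]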